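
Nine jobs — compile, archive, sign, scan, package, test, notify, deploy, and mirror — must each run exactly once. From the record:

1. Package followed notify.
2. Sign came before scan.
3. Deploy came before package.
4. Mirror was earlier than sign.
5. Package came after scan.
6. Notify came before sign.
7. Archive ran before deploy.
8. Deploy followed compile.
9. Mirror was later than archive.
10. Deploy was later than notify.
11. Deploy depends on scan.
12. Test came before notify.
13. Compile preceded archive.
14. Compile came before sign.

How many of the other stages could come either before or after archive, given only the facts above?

2

Forced before archive: compile; forced after archive: deploy, mirror, package, scan, and sign.
That leaves notify and test with no forced order relative to archive — 2.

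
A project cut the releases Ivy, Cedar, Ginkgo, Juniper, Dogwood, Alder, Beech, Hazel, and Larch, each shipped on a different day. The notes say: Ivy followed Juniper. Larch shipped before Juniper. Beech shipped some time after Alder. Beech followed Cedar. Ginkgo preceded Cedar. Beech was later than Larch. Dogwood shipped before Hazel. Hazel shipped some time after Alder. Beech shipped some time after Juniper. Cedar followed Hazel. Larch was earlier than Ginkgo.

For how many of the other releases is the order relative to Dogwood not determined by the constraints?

Forced after Dogwood: Beech, Cedar, and Hazel.
That leaves Alder, Ginkgo, Ivy, Juniper, and Larch with no forced order relative to Dogwood — 5.

5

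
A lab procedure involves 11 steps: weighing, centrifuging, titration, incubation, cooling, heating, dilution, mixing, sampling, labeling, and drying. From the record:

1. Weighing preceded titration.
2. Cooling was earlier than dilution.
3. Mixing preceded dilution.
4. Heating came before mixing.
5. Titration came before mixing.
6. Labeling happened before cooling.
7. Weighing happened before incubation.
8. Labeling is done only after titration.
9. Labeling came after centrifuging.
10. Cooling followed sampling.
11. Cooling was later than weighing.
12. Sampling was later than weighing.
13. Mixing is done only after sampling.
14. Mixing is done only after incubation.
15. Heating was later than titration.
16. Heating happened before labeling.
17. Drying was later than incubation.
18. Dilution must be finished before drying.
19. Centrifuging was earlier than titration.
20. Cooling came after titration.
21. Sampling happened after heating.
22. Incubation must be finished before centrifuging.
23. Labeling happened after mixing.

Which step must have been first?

Weighing has a chain of constraints placing it before every other step, so weighing must be first.

weighing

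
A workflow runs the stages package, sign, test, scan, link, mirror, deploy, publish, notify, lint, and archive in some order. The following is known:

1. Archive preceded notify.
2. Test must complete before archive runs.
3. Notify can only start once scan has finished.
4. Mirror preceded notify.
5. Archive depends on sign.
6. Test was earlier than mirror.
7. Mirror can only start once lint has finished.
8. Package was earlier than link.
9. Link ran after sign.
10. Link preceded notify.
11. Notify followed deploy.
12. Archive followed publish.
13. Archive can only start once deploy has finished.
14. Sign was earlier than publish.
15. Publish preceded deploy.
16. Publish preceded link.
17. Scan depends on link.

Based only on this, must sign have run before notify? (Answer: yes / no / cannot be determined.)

yes

Chain the constraints: sign → link → notify. Each link is directly stated, so sign comes before notify.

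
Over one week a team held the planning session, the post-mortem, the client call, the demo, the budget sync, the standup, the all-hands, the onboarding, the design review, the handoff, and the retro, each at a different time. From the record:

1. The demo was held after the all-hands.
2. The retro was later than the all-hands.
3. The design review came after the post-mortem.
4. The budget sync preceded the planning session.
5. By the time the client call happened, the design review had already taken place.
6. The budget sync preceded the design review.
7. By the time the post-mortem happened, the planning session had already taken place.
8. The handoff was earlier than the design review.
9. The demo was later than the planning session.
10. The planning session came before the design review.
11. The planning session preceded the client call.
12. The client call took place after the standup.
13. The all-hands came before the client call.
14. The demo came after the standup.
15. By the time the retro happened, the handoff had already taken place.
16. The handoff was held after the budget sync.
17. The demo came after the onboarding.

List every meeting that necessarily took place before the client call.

Directly stated before the client call: the all-hands, the design review, the planning session, and the standup.
The budget sync reaches the client call via the budget sync → the planning session → the client call.
The handoff reaches the client call via the handoff → the design review → the client call.
The post-mortem reaches the client call via the post-mortem → the design review → the client call.
No chain forces the demo (or any of the others) ahead of the client call.

the all-hands, the budget sync, the design review, the handoff, the planning session, the post-mortem, the standup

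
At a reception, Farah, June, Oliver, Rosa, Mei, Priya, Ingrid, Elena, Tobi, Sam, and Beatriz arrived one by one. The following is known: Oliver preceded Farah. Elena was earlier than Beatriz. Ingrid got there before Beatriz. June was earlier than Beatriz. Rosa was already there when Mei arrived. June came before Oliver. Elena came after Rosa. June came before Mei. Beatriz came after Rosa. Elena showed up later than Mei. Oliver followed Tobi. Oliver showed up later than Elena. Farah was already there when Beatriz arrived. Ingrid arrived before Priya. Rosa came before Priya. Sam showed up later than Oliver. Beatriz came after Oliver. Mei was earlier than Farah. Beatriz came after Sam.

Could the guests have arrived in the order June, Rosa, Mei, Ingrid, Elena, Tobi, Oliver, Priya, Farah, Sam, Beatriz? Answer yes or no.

Check each stated constraint against the proposed order — e.g. Rosa is ahead of Beatriz; June is ahead of Beatriz. Every pair is in the required order; nothing is violated.

yes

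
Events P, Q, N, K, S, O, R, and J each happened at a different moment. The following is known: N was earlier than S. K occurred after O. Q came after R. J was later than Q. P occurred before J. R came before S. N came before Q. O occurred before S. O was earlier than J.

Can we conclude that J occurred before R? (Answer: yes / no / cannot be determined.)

Tracing the constraints gives R → Q → J, so R must come before J.
That means J cannot be before R.

no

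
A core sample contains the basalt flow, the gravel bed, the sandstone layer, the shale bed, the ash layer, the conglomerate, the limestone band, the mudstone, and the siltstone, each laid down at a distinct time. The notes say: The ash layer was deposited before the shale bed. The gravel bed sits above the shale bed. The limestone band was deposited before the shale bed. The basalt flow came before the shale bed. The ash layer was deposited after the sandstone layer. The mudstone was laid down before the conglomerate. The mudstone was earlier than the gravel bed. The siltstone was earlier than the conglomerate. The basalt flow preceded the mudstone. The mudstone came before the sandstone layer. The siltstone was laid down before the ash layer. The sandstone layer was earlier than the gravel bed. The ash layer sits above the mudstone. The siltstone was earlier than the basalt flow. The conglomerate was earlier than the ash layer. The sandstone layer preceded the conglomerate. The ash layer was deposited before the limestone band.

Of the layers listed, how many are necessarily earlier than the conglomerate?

Directly stated before the conglomerate: the mudstone, the sandstone layer, and the siltstone.
The basalt flow reaches the conglomerate via the basalt flow → the mudstone → the conglomerate.
No chain forces the ash layer (or any of the others) ahead of the conglomerate.
That's the basalt flow, the mudstone, the sandstone layer, and the siltstone — 4 in all.

4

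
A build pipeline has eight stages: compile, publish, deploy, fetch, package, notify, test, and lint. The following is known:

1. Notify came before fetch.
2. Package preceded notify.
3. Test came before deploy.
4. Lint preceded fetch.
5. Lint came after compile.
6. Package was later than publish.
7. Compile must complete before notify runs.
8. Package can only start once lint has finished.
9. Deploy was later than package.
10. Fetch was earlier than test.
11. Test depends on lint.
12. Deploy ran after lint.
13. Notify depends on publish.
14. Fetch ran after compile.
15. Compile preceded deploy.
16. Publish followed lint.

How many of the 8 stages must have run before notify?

4

Directly stated before notify: compile, package, and publish.
Lint reaches notify via lint → publish → notify.
No chain forces deploy (or any of the others) ahead of notify.
That's compile, lint, package, and publish — 4 in all.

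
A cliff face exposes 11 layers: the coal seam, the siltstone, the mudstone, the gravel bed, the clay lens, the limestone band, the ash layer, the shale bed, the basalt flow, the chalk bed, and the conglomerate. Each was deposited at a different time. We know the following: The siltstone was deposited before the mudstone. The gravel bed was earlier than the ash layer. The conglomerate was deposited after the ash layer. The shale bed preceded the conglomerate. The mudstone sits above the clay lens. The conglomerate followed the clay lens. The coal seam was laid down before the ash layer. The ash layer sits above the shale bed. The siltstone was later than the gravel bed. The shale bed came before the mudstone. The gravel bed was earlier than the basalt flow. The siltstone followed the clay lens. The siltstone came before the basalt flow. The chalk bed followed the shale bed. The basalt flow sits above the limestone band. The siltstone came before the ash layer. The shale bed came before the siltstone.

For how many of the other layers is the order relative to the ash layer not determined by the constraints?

Forced before the ash layer: the clay lens, the coal seam, the gravel bed, the shale bed, and the siltstone; forced after the ash layer: the conglomerate.
That leaves the basalt flow, the chalk bed, the limestone band, and the mudstone with no forced order relative to the ash layer — 4.

4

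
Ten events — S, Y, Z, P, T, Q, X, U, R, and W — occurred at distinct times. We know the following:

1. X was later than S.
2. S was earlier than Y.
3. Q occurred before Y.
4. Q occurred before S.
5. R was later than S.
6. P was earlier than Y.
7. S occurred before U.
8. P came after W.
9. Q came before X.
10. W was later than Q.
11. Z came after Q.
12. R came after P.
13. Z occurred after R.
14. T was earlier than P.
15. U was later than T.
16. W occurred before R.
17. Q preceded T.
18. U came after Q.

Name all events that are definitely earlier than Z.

P, Q, R, S, T, W

Directly stated before Z: Q and R.
P reaches Z via P → R → Z.
S reaches Z via S → R → Z.
T reaches Z via T → P → R → Z.
Likewise W reaches Z by chaining the stated constraints.
No chain forces Y (or any of the others) ahead of Z.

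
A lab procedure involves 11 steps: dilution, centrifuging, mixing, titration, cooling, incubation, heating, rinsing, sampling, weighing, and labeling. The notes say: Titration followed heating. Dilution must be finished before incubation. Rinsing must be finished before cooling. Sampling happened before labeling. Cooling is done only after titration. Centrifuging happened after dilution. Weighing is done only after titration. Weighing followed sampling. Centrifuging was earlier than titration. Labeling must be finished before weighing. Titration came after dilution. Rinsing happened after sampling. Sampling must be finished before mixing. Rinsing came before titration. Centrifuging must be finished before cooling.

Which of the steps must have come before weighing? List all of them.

centrifuging, dilution, heating, labeling, rinsing, sampling, titration

Directly stated before weighing: labeling, sampling, and titration.
Centrifuging reaches weighing via centrifuging → titration → weighing.
Dilution reaches weighing via dilution → titration → weighing.
Heating reaches weighing via heating → titration → weighing.
Likewise rinsing reaches weighing by chaining the stated constraints.
No chain forces cooling (or any of the others) ahead of weighing.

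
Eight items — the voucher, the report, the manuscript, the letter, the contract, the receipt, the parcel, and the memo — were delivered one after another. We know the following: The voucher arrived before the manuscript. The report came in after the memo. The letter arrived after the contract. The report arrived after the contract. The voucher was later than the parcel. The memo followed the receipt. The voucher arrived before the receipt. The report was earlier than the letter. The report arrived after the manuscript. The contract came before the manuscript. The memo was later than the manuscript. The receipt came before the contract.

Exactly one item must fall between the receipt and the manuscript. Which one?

the contract

Tracing the constraints gives the receipt → the contract → the manuscript, so the contract sits after the receipt and before the manuscript.
No other item is forced both after the receipt and before the manuscript.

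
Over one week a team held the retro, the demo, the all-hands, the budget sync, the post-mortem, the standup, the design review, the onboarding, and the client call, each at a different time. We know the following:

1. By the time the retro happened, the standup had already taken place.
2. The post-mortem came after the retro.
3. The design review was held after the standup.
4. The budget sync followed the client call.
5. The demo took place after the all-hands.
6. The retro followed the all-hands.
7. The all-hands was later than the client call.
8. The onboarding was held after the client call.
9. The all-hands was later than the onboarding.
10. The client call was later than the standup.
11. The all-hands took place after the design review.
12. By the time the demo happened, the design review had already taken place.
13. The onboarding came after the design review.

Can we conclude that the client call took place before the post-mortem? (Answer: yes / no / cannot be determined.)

Chain the constraints: the client call → the all-hands → the retro → the post-mortem. Each link is directly stated, so the client call comes before the post-mortem.

yes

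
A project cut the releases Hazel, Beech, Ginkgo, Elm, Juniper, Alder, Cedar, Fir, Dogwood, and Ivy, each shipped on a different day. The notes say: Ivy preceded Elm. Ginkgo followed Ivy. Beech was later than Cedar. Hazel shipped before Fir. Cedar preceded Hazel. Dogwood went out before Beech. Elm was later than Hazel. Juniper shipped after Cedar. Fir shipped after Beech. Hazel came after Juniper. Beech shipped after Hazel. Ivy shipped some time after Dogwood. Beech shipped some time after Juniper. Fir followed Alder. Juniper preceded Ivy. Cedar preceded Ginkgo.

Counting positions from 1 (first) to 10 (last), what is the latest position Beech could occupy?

Beech must come before Fir — 1 release forced after it.
Everything else can be placed before Beech in some valid order, so Beech can sit as late as position 10 − 1 = 9.

9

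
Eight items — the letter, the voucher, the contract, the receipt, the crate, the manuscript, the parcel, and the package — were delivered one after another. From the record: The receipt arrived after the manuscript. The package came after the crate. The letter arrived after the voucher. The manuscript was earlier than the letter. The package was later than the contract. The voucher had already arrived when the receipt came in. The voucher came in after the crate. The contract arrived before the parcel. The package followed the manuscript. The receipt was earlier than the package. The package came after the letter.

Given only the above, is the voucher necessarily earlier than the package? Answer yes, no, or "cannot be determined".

yes

Chain the constraints: the voucher → the letter → the package. Each link is directly stated, so the voucher comes before the package.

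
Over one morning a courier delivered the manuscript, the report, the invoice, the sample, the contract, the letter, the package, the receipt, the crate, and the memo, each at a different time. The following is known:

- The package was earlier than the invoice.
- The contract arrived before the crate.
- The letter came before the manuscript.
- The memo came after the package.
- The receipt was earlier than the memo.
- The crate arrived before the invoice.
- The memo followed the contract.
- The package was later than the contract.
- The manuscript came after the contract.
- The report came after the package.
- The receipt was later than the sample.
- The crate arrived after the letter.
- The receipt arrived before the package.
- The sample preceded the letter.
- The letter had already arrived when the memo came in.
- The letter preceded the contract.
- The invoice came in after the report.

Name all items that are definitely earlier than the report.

the contract, the letter, the package, the receipt, the sample

Directly stated before the report: the package.
The contract reaches the report via the contract → the package → the report.
The letter reaches the report via the letter → the contract → the package → the report.
The receipt reaches the report via the receipt → the package → the report.
Likewise the sample reaches the report by chaining the stated constraints.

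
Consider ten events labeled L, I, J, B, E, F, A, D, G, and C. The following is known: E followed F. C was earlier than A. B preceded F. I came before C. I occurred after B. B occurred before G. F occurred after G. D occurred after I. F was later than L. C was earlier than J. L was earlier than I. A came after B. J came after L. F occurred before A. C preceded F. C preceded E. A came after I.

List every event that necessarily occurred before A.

Directly stated before A: B, C, F, and I.
G reaches A via G → F → A.
L reaches A via L → F → A.
No chain forces J (or any of the others) ahead of A.

B, C, F, G, I, L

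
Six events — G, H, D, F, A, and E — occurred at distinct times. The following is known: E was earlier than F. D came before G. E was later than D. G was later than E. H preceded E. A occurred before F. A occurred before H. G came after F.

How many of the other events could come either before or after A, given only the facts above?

1

Forced after A: E, F, G, and H.
That leaves D with no forced order relative to A — 1.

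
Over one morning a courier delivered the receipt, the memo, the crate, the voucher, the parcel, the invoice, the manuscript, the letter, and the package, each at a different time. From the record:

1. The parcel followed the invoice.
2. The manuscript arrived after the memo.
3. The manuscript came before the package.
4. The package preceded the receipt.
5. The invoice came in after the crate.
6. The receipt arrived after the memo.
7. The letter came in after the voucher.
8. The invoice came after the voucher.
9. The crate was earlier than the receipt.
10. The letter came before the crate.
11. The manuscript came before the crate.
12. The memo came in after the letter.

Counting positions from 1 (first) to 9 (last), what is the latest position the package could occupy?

8

The package must come before the receipt — 1 item forced after it.
Everything else can be placed before the package in some valid order, so the package can sit as late as position 9 − 1 = 8.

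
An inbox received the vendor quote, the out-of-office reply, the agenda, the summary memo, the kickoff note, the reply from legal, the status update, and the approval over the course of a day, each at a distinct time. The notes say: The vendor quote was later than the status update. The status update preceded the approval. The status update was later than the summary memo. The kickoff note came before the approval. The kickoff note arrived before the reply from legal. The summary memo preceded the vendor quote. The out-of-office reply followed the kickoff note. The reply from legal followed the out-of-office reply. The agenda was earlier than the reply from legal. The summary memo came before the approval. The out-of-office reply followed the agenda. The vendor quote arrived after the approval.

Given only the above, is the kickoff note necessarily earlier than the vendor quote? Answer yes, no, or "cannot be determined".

yes

Chain the constraints: the kickoff note → the approval → the vendor quote. Each link is directly stated, so the kickoff note comes before the vendor quote.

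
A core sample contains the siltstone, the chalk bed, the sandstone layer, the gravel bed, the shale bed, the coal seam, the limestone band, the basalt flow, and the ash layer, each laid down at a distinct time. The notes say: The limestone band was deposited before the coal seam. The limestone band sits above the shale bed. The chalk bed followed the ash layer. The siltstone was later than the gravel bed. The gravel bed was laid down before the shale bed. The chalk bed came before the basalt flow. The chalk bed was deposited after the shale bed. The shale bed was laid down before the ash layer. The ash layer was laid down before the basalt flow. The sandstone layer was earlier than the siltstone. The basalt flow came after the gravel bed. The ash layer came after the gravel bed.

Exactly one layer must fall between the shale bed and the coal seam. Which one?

Tracing the constraints gives the shale bed → the limestone band → the coal seam, so the limestone band sits after the shale bed and before the coal seam.
No other layer is forced both after the shale bed and before the coal seam.

the limestone band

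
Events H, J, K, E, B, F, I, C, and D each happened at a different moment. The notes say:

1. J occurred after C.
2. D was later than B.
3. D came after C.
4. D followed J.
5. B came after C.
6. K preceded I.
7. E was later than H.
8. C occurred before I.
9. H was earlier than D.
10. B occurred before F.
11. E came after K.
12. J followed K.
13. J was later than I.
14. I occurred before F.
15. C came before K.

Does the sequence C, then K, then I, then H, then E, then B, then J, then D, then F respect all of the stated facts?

yes

Check each stated constraint against the proposed order — e.g. I is ahead of F; C is ahead of D. Every pair is in the required order; nothing is violated.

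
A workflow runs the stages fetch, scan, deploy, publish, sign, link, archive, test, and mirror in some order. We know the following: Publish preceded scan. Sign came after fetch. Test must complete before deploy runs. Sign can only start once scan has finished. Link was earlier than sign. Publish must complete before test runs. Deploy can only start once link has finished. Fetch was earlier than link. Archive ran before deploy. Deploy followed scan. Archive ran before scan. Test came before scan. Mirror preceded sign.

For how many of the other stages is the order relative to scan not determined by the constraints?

Forced before scan: archive, publish, and test; forced after scan: deploy and sign.
That leaves fetch, link, and mirror with no forced order relative to scan — 3.

3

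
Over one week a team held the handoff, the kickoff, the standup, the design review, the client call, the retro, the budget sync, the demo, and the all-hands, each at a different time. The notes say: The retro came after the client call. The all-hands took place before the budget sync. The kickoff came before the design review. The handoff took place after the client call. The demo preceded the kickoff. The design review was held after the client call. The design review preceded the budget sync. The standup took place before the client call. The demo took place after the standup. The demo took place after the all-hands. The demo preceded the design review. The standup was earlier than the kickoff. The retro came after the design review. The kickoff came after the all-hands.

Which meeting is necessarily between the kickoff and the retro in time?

the design review

Tracing the constraints gives the kickoff → the design review → the retro, so the design review sits after the kickoff and before the retro.
No other meeting is forced both after the kickoff and before the retro.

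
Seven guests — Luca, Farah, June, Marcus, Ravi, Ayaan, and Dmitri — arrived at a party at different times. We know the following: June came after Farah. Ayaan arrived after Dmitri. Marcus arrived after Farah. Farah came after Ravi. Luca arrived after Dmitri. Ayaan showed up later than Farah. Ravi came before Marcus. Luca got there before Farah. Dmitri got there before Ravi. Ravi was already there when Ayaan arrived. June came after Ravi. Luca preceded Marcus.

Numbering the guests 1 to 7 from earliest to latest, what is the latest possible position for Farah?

4

Farah must come before Ayaan, June, and Marcus — 3 guests forced after them.
Everything else can be placed before Farah in some valid order, so Farah can sit as late as position 7 − 3 = 4.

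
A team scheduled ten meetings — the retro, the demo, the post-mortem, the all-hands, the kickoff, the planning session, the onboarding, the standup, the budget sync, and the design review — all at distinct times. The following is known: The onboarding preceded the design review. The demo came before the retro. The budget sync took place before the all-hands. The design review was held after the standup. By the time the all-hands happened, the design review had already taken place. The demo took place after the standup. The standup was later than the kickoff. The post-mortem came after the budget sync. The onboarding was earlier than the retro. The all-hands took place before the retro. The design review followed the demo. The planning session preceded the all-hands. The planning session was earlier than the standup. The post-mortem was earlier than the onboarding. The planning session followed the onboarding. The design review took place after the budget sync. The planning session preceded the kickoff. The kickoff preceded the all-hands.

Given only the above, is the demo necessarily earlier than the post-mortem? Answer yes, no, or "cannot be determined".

Tracing the constraints gives the post-mortem → the onboarding → the planning session → the standup → the demo, so the post-mortem must come before the demo.
That means the demo cannot be before the post-mortem.

no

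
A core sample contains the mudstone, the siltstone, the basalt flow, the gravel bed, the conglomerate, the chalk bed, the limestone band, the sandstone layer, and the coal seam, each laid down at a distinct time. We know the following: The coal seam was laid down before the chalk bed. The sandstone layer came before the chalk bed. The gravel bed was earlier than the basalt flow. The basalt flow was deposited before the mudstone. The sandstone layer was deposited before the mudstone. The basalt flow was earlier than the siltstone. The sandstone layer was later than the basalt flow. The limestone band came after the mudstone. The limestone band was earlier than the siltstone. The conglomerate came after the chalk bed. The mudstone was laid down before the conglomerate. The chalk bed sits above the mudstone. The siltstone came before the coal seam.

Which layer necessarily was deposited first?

The gravel bed has a chain of constraints placing it before every other layer, so the gravel bed must be first.

the gravel bed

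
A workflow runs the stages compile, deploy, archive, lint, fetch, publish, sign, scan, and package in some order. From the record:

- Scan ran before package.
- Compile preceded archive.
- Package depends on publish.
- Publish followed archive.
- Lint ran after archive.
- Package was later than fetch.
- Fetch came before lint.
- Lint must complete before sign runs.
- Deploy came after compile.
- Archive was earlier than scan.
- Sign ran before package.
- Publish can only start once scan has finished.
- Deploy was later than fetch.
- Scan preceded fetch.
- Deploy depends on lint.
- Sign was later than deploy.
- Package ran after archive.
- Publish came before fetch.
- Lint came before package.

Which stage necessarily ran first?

Compile has a chain of constraints placing it before every other stage, so compile must be first.

compile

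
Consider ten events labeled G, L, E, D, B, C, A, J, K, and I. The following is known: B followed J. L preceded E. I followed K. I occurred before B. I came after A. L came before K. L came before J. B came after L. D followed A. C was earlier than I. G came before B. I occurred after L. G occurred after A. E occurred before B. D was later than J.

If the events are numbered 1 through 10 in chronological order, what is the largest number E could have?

9

E must come before B — 1 event forced after it.
Everything else can be placed before E in some valid order, so E can sit as late as position 10 − 1 = 9.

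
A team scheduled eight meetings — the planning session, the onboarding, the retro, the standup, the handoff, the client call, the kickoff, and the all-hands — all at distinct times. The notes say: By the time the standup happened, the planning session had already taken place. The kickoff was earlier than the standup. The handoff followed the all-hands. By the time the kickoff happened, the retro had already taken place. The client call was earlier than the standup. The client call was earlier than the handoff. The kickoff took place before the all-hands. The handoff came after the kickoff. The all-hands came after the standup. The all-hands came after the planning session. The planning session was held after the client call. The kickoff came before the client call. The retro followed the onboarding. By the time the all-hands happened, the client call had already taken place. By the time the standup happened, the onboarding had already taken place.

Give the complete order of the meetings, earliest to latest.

The constraints fix every adjacent pair, so only one ordering works:
the onboarding → the retro → the kickoff → the client call → the planning session → the standup → the all-hands → the handoff.

the onboarding, the retro, the kickoff, the client call, the planning session, the standup, the all-hands, the handoff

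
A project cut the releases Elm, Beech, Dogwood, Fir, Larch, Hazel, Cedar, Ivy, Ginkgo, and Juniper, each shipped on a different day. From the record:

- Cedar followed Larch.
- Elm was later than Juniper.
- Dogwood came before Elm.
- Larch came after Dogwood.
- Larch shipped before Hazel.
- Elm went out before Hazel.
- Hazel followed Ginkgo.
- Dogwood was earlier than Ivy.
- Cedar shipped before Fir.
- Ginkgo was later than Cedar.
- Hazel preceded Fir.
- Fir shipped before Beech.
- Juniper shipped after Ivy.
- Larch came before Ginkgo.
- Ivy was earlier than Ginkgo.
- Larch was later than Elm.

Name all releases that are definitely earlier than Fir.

Cedar, Dogwood, Elm, Ginkgo, Hazel, Ivy, Juniper, Larch

Directly stated before Fir: Cedar and Hazel.
Dogwood reaches Fir via Dogwood → Elm → Hazel → Fir.
Elm reaches Fir via Elm → Hazel → Fir.
Ginkgo reaches Fir via Ginkgo → Hazel → Fir.
Likewise Ivy, Juniper, and Larch each reach Fir by chaining the stated constraints.
No chain forces Beech ahead of Fir.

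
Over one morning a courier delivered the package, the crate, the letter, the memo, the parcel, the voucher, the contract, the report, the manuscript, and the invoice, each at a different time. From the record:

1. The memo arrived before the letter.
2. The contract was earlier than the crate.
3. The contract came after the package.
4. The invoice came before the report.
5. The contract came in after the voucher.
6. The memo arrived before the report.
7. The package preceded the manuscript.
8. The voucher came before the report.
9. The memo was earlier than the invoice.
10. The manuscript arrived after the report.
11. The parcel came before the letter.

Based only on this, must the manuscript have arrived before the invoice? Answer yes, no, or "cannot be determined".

Tracing the constraints gives the invoice → the report → the manuscript, so the invoice must come before the manuscript.
That means the manuscript cannot be before the invoice.

no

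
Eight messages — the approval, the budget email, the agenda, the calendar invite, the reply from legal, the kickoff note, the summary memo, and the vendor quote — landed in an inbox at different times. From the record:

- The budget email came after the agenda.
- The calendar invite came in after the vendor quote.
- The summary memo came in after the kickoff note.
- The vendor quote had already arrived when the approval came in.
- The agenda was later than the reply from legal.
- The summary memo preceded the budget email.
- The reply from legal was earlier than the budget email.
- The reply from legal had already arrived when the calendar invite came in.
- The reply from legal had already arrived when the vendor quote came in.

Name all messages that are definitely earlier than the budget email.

the agenda, the kickoff note, the reply from legal, the summary memo

Directly stated before the budget email: the agenda, the reply from legal, and the summary memo.
The kickoff note reaches the budget email via the kickoff note → the summary memo → the budget email.
No chain forces the vendor quote (or any of the others) ahead of the budget email.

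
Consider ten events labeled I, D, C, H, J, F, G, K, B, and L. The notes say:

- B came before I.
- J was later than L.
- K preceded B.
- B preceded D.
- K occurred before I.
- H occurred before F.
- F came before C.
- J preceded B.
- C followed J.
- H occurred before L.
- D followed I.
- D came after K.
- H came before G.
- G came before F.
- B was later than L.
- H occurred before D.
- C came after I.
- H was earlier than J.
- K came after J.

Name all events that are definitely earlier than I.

Directly stated before I: B and K.
H reaches I via H → L → B → I.
J reaches I via J → K → I.
L reaches I via L → B → I.
No chain forces D (or any of the others) ahead of I.

B, H, J, K, L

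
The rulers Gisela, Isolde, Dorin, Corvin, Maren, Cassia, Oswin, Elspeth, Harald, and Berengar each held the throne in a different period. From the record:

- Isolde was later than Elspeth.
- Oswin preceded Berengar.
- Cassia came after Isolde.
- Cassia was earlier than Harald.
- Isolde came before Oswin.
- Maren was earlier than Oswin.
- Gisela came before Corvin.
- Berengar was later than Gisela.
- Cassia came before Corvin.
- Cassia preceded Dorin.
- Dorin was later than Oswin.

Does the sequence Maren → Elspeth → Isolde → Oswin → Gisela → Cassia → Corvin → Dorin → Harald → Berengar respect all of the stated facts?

Check each stated constraint against the proposed order — e.g. Gisela is ahead of Berengar; Oswin is ahead of Berengar. Every pair is in the required order; nothing is violated.

yes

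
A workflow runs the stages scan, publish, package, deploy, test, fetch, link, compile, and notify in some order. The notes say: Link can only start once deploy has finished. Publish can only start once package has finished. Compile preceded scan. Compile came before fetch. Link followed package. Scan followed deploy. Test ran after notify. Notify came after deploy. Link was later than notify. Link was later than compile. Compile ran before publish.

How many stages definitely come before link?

Directly stated before link: compile, deploy, notify, and package.
No chain forces test (or any of the others) ahead of link.
That's compile, deploy, notify, and package — 4 in all.

4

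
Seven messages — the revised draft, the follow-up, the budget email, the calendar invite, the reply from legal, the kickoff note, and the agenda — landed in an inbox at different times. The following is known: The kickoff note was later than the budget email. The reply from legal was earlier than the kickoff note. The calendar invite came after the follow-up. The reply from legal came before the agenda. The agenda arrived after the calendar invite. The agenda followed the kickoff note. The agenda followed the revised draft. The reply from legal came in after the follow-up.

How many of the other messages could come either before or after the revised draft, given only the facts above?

Forced after the revised draft: the agenda.
That leaves the budget email, the calendar invite, the follow-up, the kickoff note, and the reply from legal with no forced order relative to the revised draft — 5.

5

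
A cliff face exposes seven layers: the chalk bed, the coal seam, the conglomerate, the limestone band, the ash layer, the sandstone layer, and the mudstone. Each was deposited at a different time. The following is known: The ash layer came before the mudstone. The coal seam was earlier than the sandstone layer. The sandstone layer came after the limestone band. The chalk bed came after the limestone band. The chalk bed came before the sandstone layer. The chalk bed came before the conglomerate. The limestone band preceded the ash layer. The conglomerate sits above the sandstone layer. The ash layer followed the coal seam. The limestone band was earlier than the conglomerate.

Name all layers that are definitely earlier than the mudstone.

the ash layer, the coal seam, the limestone band

Directly stated before the mudstone: the ash layer.
The coal seam reaches the mudstone via the coal seam → the ash layer → the mudstone.
The limestone band reaches the mudstone via the limestone band → the ash layer → the mudstone.
No chain forces the sandstone layer (or any of the others) ahead of the mudstone.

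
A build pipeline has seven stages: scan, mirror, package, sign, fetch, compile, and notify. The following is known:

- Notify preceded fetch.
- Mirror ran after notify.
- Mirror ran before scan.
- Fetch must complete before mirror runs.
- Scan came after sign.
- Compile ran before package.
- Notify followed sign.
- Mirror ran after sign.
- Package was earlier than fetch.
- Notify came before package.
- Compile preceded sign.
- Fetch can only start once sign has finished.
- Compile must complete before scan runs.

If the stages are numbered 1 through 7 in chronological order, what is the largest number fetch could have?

5

Fetch must come before mirror and scan — 2 stages forced after it.
Everything else can be placed before fetch in some valid order, so fetch can sit as late as position 7 − 2 = 5.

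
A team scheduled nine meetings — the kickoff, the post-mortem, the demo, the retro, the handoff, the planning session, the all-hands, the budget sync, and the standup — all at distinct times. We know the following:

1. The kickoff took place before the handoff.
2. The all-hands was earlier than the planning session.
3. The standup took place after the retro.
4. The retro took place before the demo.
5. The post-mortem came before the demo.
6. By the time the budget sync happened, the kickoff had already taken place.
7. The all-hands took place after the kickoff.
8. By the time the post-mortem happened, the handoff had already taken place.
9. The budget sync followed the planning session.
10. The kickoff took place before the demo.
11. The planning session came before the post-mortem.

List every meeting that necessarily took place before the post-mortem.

the all-hands, the handoff, the kickoff, the planning session

Directly stated before the post-mortem: the handoff and the planning session.
The all-hands reaches the post-mortem via the all-hands → the planning session → the post-mortem.
The kickoff reaches the post-mortem via the kickoff → the handoff → the post-mortem.
No chain forces the demo (or any of the others) ahead of the post-mortem.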